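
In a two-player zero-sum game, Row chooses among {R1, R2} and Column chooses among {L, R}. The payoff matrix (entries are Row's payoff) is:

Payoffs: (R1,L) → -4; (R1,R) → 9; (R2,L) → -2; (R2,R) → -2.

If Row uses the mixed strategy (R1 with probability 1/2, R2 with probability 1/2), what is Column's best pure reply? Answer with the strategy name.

If Column plays L, Row's expected payoff is (1/2)·(-4) + (1/2)·(-2) = -3.
If Column plays R, Row's expected payoff is (1/2)·9 + (1/2)·(-2) = 7/2.
Column minimizes Row's payoff; the smallest is -3, so the best response is L.

L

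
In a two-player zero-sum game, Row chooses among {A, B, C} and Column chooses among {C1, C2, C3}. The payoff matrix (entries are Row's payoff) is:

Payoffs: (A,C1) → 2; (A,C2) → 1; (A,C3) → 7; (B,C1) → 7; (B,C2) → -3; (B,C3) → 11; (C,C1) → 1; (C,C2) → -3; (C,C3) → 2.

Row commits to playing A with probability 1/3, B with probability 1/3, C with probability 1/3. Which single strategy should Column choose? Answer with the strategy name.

C2

If Column plays C1, Row's expected payoff is (1/3)·2 + (1/3)·7 + (1/3)·1 = 10/3.
If Column plays C2, Row's expected payoff is (1/3)·1 + (1/3)·(-3) + (1/3)·(-3) = -5/3.
If Column plays C3, Row's expected payoff is (1/3)·7 + (1/3)·11 + (1/3)·2 = 20/3.
Column minimizes Row's payoff; the smallest is -5/3, so the best response is C2.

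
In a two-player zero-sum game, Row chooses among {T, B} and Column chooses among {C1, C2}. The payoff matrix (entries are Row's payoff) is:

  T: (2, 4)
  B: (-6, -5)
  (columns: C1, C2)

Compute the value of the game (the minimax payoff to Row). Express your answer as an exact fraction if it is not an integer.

2

Row minima: T → 2, B → -6; maximin = 2.
Column maxima: C1 → 2, C2 → 4; minimax = 2.
Since maximin = minimax = 2, there is a saddle point and the value is 2.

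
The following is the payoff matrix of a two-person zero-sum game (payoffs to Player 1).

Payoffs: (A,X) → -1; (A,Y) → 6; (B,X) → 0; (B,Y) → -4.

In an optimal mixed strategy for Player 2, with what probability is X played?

Row minima: A → -1, B → -4; maximin = -1.
Column maxima: X → 0, Y → 6; minimax = 0.
-1 ≠ 0, so there is no saddle point; optimal play is mixed.
Let Player 1 play A with probability p. Expected payoff against X: (-1)p + 0(1−p) = −p; against Y: 6p + (-4)(1−p) = 10p − 4.
Setting these equal: −p = 10p − 4 ⇒ −11p = -4 ⇒ p = 4/11, and the value is (-1)·(4/11) = -4/11.
For Player 2: with q = P(X), equating A's and B's payoffs gives −7q + 6 = 4q − 4 ⇒ q = 10/11.

10/11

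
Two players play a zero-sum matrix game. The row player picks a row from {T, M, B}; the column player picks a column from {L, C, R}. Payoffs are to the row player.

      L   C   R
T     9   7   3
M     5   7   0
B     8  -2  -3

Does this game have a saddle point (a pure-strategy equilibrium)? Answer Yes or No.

Yes

Row minima: T → 3, M → 0, B → -3; maximin = 3.
Column maxima: L → 9, C → 7, R → 3; minimax = 3.
maximin = minimax = 3, so a saddle point exists.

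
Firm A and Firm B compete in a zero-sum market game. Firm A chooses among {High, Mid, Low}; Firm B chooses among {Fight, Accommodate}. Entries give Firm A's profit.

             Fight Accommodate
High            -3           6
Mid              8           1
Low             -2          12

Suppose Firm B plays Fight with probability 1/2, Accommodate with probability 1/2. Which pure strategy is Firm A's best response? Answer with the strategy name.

Expected payoff of High: (1/2)·(-3) + (1/2)·6 = 3/2.
Expected payoff of Mid: (1/2)·8 + (1/2)·1 = 9/2.
Expected payoff of Low: (1/2)·(-2) + (1/2)·12 = 5.
The largest is 5, so Firm A's best response is Low.

Low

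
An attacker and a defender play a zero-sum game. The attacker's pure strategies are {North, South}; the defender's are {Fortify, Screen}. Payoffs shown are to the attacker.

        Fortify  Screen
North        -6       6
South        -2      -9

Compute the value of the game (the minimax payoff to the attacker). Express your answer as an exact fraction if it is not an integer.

-66/19

Row minima: North → -6, South → -9; maximin = -6.
Column maxima: Fortify → -2, Screen → 6; minimax = -2.
-6 ≠ -2, so there is no saddle point; optimal play is mixed.
Let the attacker play North with probability p. Expected payoff against Fortify: (-6)p + (-2)(1−p) = −4p − 2; against Screen: 6p + (-9)(1−p) = 15p − 9.
Setting these equal: −4p − 2 = 15p − 9 ⇒ −19p = -7 ⇒ p = 7/19, and the value is (-4)·(7/19) − 2 = -66/19.
For the defender: with q = P(Fortify), equating North's and South's payoffs gives −12q + 6 = 7q − 9 ⇒ q = 15/19.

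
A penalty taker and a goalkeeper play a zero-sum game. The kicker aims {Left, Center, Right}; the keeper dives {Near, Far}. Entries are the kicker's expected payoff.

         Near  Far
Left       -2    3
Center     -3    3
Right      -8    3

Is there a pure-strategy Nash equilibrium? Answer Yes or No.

Row minima: Left → -2, Center → -3, Right → -8; maximin = -2.
Column maxima: Near → -2, Far → 3; minimax = -2.
maximin = minimax = -2, so a saddle point exists.

Yes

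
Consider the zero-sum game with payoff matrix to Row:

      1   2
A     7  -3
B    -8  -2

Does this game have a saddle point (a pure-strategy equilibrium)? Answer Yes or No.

Row minima: A → -3, B → -8; maximin = -3.
Column maxima: 1 → 7, 2 → -2; minimax = -2.
-3 ≠ -2, so no pure-strategy equilibrium exists.

No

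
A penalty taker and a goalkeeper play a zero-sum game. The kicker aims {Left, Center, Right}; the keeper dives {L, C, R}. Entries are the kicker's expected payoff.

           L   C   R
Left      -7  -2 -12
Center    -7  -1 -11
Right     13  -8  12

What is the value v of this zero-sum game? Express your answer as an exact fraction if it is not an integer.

-10/3

Row minima: Left → -12, Center → -11, Right → -8; maximin = -8.
Column maxima: L → 13, C → -1, R → 12; minimax = -1.
-8 ≠ -1, so there is no saddle point; optimal play is mixed.
L is strictly dominated by R (it gives the kicker strictly more in every row), so the keeper never plays it.
With L eliminated, Left is strictly dominated by Center (Center gives the kicker strictly more in every remaining column), so the kicker never plays it.
On the remaining 2×2 (Center, Right vs C, R):
Let the kicker play Center with probability p. Expected payoff against C: (-1)p + (-8)(1−p) = 7p − 8; against R: (-11)p + 12(1−p) = −23p + 12.
Setting these equal: 7p − 8 = −23p + 12 ⇒ 30p = 20 ⇒ p = 2/3, and the value is (7)·(2/3) − 8 = -10/3.
For the keeper: with q = P(C), equating Center's and Right's payoffs gives 10q − 11 = −20q + 12 ⇒ q = 23/30.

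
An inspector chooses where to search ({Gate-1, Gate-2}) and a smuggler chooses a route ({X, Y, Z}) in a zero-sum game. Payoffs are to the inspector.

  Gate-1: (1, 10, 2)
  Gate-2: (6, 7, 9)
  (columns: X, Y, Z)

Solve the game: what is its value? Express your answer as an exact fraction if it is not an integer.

Row minima: Gate-1 → 1, Gate-2 → 6; maximin = 6.
Column maxima: X → 6, Y → 10, Z → 9; minimax = 6.
Since maximin = minimax = 6, there is a saddle point and the value is 6.

6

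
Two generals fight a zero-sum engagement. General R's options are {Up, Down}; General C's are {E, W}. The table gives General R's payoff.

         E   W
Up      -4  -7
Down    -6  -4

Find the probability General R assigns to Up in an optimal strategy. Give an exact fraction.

Row minima: Up → -7, Down → -6; maximin = -6.
Column maxima: E → -4, W → -4; minimax = -4.
-6 ≠ -4, so there is no saddle point; optimal play is mixed.
Let General R play Up with probability p. Expected payoff against E: (-4)p + (-6)(1−p) = 2p − 6; against W: (-7)p + (-4)(1−p) = −3p − 4.
Setting these equal: 2p − 6 = −3p − 4 ⇒ 5p = 2 ⇒ p = 2/5, and the value is (2)·(2/5) − 6 = -26/5.
For General C: with q = P(E), equating Up's and Down's payoffs gives 3q − 7 = −2q − 4 ⇒ q = 3/5.

2/5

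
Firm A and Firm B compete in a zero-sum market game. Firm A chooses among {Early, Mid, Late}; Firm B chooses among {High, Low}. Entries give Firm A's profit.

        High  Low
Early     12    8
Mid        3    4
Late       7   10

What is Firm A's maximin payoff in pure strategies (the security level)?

Row minima: Early → 8, Mid → 3, Late → 7.
The best of these is 8.

8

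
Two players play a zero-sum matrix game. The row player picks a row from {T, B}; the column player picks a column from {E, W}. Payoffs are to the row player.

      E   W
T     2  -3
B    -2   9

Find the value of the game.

3/4

Row minima: T → -3, B → -2; maximin = -2.
Column maxima: E → 2, W → 9; minimax = 2.
-2 ≠ 2, so there is no saddle point; optimal play is mixed.
Let the row player play T with probability p. Expected payoff against E: 2p + (-2)(1−p) = 4p − 2; against W: (-3)p + 9(1−p) = −12p + 9.
Setting these equal: 4p − 2 = −12p + 9 ⇒ 16p = 11 ⇒ p = 11/16, and the value is (4)·(11/16) − 2 = 3/4.
For the column player: with q = P(E), equating T's and B's payoffs gives 5q − 3 = −11q + 9 ⇒ q = 3/4.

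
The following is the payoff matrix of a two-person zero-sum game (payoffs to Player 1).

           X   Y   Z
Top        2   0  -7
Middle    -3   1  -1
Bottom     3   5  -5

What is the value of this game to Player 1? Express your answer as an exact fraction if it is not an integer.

Row minima: Top → -7, Middle → -3, Bottom → -5; maximin = -3.
Column maxima: X → 3, Y → 5, Z → -1; minimax = -1.
-3 ≠ -1, so there is no saddle point; optimal play is mixed.
Top is strictly dominated by Bottom, so Player 1 never plays it.
With Top eliminated, Y is strictly dominated by X (it gives Player 1 strictly more in every remaining row), so Player 2 never plays it.
On the remaining 2×2 (Middle, Bottom vs X, Z):
Let Player 1 play Middle with probability p. Expected payoff against X: (-3)p + 3(1−p) = −6p + 3; against Z: (-1)p + (-5)(1−p) = 4p − 5.
Setting these equal: −6p + 3 = 4p − 5 ⇒ −10p = -8 ⇒ p = 4/5, and the value is (-6)·(4/5) + 3 = -9/5.
For Player 2: with q = P(X), equating Middle's and Bottom's payoffs gives −2q − 1 = 8q − 5 ⇒ q = 2/5.

-9/5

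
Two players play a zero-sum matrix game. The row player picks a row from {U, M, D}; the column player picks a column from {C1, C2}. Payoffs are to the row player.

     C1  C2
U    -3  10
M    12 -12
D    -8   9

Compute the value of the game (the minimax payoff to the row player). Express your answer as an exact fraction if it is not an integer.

Row minima: U → -3, M → -12, D → -8; maximin = -3.
Column maxima: C1 → 12, C2 → 10; minimax = 10.
-3 ≠ 10, so there is no saddle point; optimal play is mixed.
D is strictly dominated by U, so the row player never plays it.
On the remaining 2×2 (U, M vs C1, C2):
Let the row player play U with probability p. Expected payoff against C1: (-3)p + 12(1−p) = −15p + 12; against C2: 10p + (-12)(1−p) = 22p − 12.
Setting these equal: −15p + 12 = 22p − 12 ⇒ −37p = -24 ⇒ p = 24/37, and the value is (-15)·(24/37) + 12 = 84/37.
For the column player: with q = P(C1), equating U's and M's payoffs gives −13q + 10 = 24q − 12 ⇒ q = 22/37.

84/37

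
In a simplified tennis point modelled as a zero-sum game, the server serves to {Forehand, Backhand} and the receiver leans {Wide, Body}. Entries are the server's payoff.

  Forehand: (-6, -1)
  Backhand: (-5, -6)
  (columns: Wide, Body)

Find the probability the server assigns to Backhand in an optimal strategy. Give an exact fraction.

5/6

Row minima: Forehand → -6, Backhand → -6; maximin = -6.
Column maxima: Wide → -5, Body → -1; minimax = -5.
-6 ≠ -5, so there is no saddle point; optimal play is mixed.
Let the server play Forehand with probability p. Expected payoff against Wide: (-6)p + (-5)(1−p) = −p − 5; against Body: (-1)p + (-6)(1−p) = 5p − 6.
Setting these equal: −p − 5 = 5p − 6 ⇒ −6p = -1 ⇒ p = 1/6, and the value is (-1)·(1/6) − 5 = -31/6.
For the receiver: with q = P(Wide), equating Forehand's and Backhand's payoffs gives −5q − 1 = q − 6 ⇒ q = 5/6.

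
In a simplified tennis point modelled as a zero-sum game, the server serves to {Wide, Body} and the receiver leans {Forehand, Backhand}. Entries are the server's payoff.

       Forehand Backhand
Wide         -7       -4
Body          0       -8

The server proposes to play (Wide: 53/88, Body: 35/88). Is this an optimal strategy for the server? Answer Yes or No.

No

Against Forehand this mix gives (53/88)·(-7) + (35/88)·0 = -371/88.
Against Backhand this mix gives (53/88)·(-4) + (35/88)·(-8) = -123/22.
The receiver will play Backhand, holding the server to -123/22. Shifting weight toward the row that does better against Backhand would raise this floor (the equalizing mix achieves -56/11 against both Backhand and Forehand), so the proposed strategy is not optimal.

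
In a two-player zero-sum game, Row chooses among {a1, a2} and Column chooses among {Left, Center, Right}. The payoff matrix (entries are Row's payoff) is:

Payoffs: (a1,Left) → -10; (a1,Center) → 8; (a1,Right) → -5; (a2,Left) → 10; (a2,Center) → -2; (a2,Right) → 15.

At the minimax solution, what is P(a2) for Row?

3/5

Row minima: a1 → -10, a2 → -2; maximin = -2.
Column maxima: Left → 10, Center → 8, Right → 15; minimax = 8.
-2 ≠ 8, so there is no saddle point; optimal play is mixed.
Right is strictly dominated by Left (it gives Row strictly more in every row), so Column never plays it.
On the remaining 2×2 (a1, a2 vs Left, Center):
Let Row play a1 with probability p. Expected payoff against Left: (-10)p + 10(1−p) = −20p + 10; against Center: 8p + (-2)(1−p) = 10p − 2.
Setting these equal: −20p + 10 = 10p − 2 ⇒ −30p = -12 ⇒ p = 2/5, and the value is (-20)·(2/5) + 10 = 2.
For Column: with q = P(Left), equating a1's and a2's payoffs gives −18q + 8 = 12q − 2 ⇒ q = 1/3.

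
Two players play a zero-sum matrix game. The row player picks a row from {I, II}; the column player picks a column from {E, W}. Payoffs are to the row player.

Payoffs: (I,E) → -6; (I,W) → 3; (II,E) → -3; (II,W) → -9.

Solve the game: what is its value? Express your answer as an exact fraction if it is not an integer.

Row minima: I → -6, II → -9; maximin = -6.
Column maxima: E → -3, W → 3; minimax = -3.
-6 ≠ -3, so there is no saddle point; optimal play is mixed.
Let the row player play I with probability p. Expected payoff against E: (-6)p + (-3)(1−p) = −3p − 3; against W: 3p + (-9)(1−p) = 12p − 9.
Setting these equal: −3p − 3 = 12p − 9 ⇒ −15p = -6 ⇒ p = 2/5, and the value is (-3)·(2/5) − 3 = -21/5.
For the column player: with q = P(E), equating I's and II's payoffs gives −9q + 3 = 6q − 9 ⇒ q = 4/5.

-21/5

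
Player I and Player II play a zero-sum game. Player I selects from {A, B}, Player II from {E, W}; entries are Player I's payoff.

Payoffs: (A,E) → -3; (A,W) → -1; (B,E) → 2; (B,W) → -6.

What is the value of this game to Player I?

-2

Row minima: A → -3, B → -6; maximin = -3.
Column maxima: E → 2, W → -1; minimax = -1.
-3 ≠ -1, so there is no saddle point; optimal play is mixed.
Let Player I play A with probability p. Expected payoff against E: (-3)p + 2(1−p) = −5p + 2; against W: (-1)p + (-6)(1−p) = 5p − 6.
Setting these equal: −5p + 2 = 5p − 6 ⇒ −10p = -8 ⇒ p = 4/5, and the value is (-5)·(4/5) + 2 = -2.
For Player II: with q = P(E), equating A's and B's payoffs gives −2q − 1 = 8q − 6 ⇒ q = 1/2.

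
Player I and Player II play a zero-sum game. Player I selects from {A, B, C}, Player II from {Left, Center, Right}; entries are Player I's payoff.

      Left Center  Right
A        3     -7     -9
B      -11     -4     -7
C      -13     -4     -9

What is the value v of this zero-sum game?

Row minima: A → -9, B → -11, C → -13; maximin = -9.
Column maxima: Left → 3, Center → -4, Right → -7; minimax = -7.
-9 ≠ -7, so there is no saddle point; optimal play is mixed.
Center is strictly dominated by Right (it gives Player I strictly more in every row), so Player II never plays it.
With Center eliminated, C is strictly dominated by B (B gives Player I strictly more in every remaining column), so Player I never plays it.
On the remaining 2×2 (A, B vs Left, Right):
Let Player I play A with probability p. Expected payoff against Left: 3p + (-11)(1−p) = 14p − 11; against Right: (-9)p + (-7)(1−p) = −2p − 7.
Setting these equal: 14p − 11 = −2p − 7 ⇒ 16p = 4 ⇒ p = 1/4, and the value is (14)·(1/4) − 11 = -15/2.
For Player II: with q = P(Left), equating A's and B's payoffs gives 12q − 9 = −4q − 7 ⇒ q = 1/8.

-15/2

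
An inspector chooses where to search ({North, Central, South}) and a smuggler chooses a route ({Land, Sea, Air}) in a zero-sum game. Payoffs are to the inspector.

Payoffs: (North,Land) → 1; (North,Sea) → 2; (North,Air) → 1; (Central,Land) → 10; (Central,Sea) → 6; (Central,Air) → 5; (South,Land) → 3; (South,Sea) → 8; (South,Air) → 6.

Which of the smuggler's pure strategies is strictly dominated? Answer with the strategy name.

Sea

Air holds the inspector's payoff strictly below Sea in every row: 1 < 2, 5 < 6, 6 < 8.
So Sea is strictly dominated for the smuggler.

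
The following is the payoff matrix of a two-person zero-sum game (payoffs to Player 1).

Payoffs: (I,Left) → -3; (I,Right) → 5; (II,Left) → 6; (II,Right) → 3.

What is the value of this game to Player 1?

39/11

Row minima: I → -3, II → 3; maximin = 3.
Column maxima: Left → 6, Right → 5; minimax = 5.
3 ≠ 5, so there is no saddle point; optimal play is mixed.
Let Player 1 play I with probability p. Expected payoff against Left: (-3)p + 6(1−p) = −9p + 6; against Right: 5p + 3(1−p) = 2p + 3.
Setting these equal: −9p + 6 = 2p + 3 ⇒ −11p = -3 ⇒ p = 3/11, and the value is (-9)·(3/11) + 6 = 39/11.
For Player 2: with q = P(Left), equating I's and II's payoffs gives −8q + 5 = 3q + 3 ⇒ q = 2/11.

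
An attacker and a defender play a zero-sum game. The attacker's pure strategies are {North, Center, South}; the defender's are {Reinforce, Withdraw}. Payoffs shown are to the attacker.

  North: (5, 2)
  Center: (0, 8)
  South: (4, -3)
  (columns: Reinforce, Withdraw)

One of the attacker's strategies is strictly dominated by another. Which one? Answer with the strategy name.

North gives a strictly higher payoff than South against every column: 5 > 4, 2 > -3.
So South is strictly dominated and the attacker never plays it.

South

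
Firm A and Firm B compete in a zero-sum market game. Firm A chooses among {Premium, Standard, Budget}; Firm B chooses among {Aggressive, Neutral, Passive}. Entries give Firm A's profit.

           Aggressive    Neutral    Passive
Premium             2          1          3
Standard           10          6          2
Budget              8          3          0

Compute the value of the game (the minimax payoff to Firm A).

8/3

Row minima: Premium → 1, Standard → 2, Budget → 0; maximin = 2.
Column maxima: Aggressive → 10, Neutral → 6, Passive → 3; minimax = 3.
2 ≠ 3, so there is no saddle point; optimal play is mixed.
Budget is strictly dominated by Standard, so Firm A never plays it.
Aggressive is strictly dominated by Neutral (it gives Firm A strictly more in every row), so Firm B never plays it.
On the remaining 2×2 (Premium, Standard vs Neutral, Passive):
Let Firm A play Premium with probability p. Expected payoff against Neutral: 1p + 6(1−p) = −5p + 6; against Passive: 3p + 2(1−p) = p + 2.
Setting these equal: −5p + 6 = p + 2 ⇒ −6p = -4 ⇒ p = 2/3, and the value is (-5)·(2/3) + 6 = 8/3.
For Firm B: with q = P(Neutral), equating Premium's and Standard's payoffs gives −2q + 3 = 4q + 2 ⇒ q = 1/6.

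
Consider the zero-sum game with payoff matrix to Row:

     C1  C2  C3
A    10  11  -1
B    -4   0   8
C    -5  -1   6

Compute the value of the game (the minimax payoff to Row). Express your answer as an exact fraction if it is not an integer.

76/23

Row minima: A → -1, B → -4, C → -5; maximin = -1.
Column maxima: C1 → 10, C2 → 11, C3 → 8; minimax = 8.
-1 ≠ 8, so there is no saddle point; optimal play is mixed.
C is strictly dominated by B, so Row never plays it.
C2 is strictly dominated by C1 (it gives Row strictly more in every row), so Column never plays it.
On the remaining 2×2 (A, B vs C1, C3):
Let Row play A with probability p. Expected payoff against C1: 10p + (-4)(1−p) = 14p − 4; against C3: (-1)p + 8(1−p) = −9p + 8.
Setting these equal: 14p − 4 = −9p + 8 ⇒ 23p = 12 ⇒ p = 12/23, and the value is (14)·(12/23) − 4 = 76/23.
For Column: with q = P(C1), equating A's and B's payoffs gives 11q − 1 = −12q + 8 ⇒ q = 9/23.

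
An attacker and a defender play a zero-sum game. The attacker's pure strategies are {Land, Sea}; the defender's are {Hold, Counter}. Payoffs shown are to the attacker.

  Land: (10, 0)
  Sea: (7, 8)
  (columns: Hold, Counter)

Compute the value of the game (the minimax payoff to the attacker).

Row minima: Land → 0, Sea → 7; maximin = 7.
Column maxima: Hold → 10, Counter → 8; minimax = 8.
7 ≠ 8, so there is no saddle point; optimal play is mixed.
Let the attacker play Land with probability p. Expected payoff against Hold: 10p + 7(1−p) = 3p + 7; against Counter: 0p + 8(1−p) = −8p + 8.
Setting these equal: 3p + 7 = −8p + 8 ⇒ 11p = 1 ⇒ p = 1/11, and the value is (3)·(1/11) + 7 = 80/11.
For the defender: with q = P(Hold), equating Land's and Sea's payoffs gives 10q = −q + 8 ⇒ q = 8/11.

80/11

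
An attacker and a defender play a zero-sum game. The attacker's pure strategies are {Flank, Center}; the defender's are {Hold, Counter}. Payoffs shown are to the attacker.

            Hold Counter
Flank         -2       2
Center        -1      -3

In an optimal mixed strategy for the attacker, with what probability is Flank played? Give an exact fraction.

1/3

Row minima: Flank → -2, Center → -3; maximin = -2.
Column maxima: Hold → -1, Counter → 2; minimax = -1.
-2 ≠ -1, so there is no saddle point; optimal play is mixed.
Let the attacker play Flank with probability p. Expected payoff against Hold: (-2)p + (-1)(1−p) = −p − 1; against Counter: 2p + (-3)(1−p) = 5p − 3.
Setting these equal: −p − 1 = 5p − 3 ⇒ −6p = -2 ⇒ p = 1/3, and the value is (-1)·(1/3) − 1 = -4/3.
For the defender: with q = P(Hold), equating Flank's and Center's payoffs gives −4q + 2 = 2q − 3 ⇒ q = 5/6.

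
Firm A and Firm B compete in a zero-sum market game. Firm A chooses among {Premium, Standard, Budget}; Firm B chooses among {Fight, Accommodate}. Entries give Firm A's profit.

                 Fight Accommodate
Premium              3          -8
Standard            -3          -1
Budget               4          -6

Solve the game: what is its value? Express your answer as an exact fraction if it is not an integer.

Row minima: Premium → -8, Standard → -3, Budget → -6; maximin = -3.
Column maxima: Fight → 4, Accommodate → -1; minimax = -1.
-3 ≠ -1, so there is no saddle point; optimal play is mixed.
Premium is strictly dominated by Budget, so Firm A never plays it.
On the remaining 2×2 (Standard, Budget vs Fight, Accommodate):
Let Firm A play Standard with probability p. Expected payoff against Fight: (-3)p + 4(1−p) = −7p + 4; against Accommodate: (-1)p + (-6)(1−p) = 5p − 6.
Setting these equal: −7p + 4 = 5p − 6 ⇒ −12p = -10 ⇒ p = 5/6, and the value is (-7)·(5/6) + 4 = -11/6.
For Firm B: with q = P(Fight), equating Standard's and Budget's payoffs gives −2q − 1 = 10q − 6 ⇒ q = 5/12.

-11/6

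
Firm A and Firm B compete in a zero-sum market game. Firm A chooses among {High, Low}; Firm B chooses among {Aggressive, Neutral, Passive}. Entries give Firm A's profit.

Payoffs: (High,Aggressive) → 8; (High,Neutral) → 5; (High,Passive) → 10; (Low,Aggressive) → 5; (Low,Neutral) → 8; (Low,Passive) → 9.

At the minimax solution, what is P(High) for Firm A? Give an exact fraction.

Row minima: High → 5, Low → 5; maximin = 5.
Column maxima: Aggressive → 8, Neutral → 8, Passive → 10; minimax = 8.
5 ≠ 8, so there is no saddle point; optimal play is mixed.
Passive is strictly dominated by Aggressive (it gives Firm A strictly more in every row), so Firm B never plays it.
On the remaining 2×2 (High, Low vs Aggressive, Neutral):
Let Firm A play High with probability p. Expected payoff against Aggressive: 8p + 5(1−p) = 3p + 5; against Neutral: 5p + 8(1−p) = −3p + 8.
Setting these equal: 3p + 5 = −3p + 8 ⇒ 6p = 3 ⇒ p = 1/2, and the value is (3)·(1/2) + 5 = 13/2.
For Firm B: with q = P(Aggressive), equating High's and Low's payoffs gives 3q + 5 = −3q + 8 ⇒ q = 1/2.

1/2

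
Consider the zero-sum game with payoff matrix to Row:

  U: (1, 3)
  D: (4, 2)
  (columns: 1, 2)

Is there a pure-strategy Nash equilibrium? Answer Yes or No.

Row minima: U → 1, D → 2; maximin = 2.
Column maxima: 1 → 4, 2 → 3; minimax = 3.
2 ≠ 3, so no pure-strategy equilibrium exists.

No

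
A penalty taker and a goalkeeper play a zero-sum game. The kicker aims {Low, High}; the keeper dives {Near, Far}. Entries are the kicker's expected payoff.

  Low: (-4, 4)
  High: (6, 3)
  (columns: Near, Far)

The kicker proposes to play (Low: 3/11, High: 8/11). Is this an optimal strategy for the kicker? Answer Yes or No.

Yes

Against Near this mix gives (3/11)·(-4) + (8/11)·6 = 36/11.
Against Far this mix gives (3/11)·4 + (8/11)·3 = 36/11.
All of the keeper's active replies (Near, Far) yield 36/11, and no column does worse for the kicker. The mix makes the keeper indifferent and guarantees 36/11, so it is optimal.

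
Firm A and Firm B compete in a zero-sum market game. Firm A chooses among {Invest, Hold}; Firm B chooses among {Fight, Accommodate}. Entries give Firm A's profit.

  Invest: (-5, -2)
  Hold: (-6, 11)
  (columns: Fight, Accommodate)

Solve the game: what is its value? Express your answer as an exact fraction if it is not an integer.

-5

Row minima: Invest → -5, Hold → -6; maximin = -5.
Column maxima: Fight → -5, Accommodate → 11; minimax = -5.
Since maximin = minimax = -5, there is a saddle point and the value is -5.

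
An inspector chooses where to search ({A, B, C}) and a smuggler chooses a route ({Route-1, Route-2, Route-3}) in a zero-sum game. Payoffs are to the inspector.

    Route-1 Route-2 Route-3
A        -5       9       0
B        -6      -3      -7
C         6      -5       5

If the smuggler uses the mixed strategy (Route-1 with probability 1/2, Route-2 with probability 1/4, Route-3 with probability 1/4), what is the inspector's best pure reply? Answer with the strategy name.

C

Expected payoff of A: (1/2)·(-5) + (1/4)·9 + (1/4)·0 = -1/4.
Expected payoff of B: (1/2)·(-6) + (1/4)·(-3) + (1/4)·(-7) = -11/2.
Expected payoff of C: (1/2)·6 + (1/4)·(-5) + (1/4)·5 = 3.
The largest is 3, so the inspector's best response is C.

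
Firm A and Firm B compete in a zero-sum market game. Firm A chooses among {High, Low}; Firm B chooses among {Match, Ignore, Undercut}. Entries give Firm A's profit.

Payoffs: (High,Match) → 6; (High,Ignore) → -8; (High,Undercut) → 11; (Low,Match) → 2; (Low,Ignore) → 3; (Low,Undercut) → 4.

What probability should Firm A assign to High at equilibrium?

1/15

Row minima: High → -8, Low → 2; maximin = 2.
Column maxima: Match → 6, Ignore → 3, Undercut → 11; minimax = 3.
2 ≠ 3, so there is no saddle point; optimal play is mixed.
Undercut is strictly dominated by Match (it gives Firm A strictly more in every row), so Firm B never plays it.
On the remaining 2×2 (High, Low vs Match, Ignore):
Let Firm A play High with probability p. Expected payoff against Match: 6p + 2(1−p) = 4p + 2; against Ignore: (-8)p + 3(1−p) = −11p + 3.
Setting these equal: 4p + 2 = −11p + 3 ⇒ 15p = 1 ⇒ p = 1/15, and the value is (4)·(1/15) + 2 = 34/15.
For Firm B: with q = P(Match), equating High's and Low's payoffs gives 14q − 8 = −q + 3 ⇒ q = 11/15.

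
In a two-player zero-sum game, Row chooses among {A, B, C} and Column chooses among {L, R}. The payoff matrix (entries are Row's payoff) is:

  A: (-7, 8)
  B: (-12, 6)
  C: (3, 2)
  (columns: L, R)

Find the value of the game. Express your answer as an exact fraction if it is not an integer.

19/8

Row minima: A → -7, B → -12, C → 2; maximin = 2.
Column maxima: L → 3, R → 8; minimax = 3.
2 ≠ 3, so there is no saddle point; optimal play is mixed.
B is strictly dominated by A, so Row never plays it.
On the remaining 2×2 (A, C vs L, R):
Let Row play A with probability p. Expected payoff against L: (-7)p + 3(1−p) = −10p + 3; against R: 8p + 2(1−p) = 6p + 2.
Setting these equal: −10p + 3 = 6p + 2 ⇒ −16p = -1 ⇒ p = 1/16, and the value is (-10)·(1/16) + 3 = 19/8.
For Column: with q = P(L), equating A's and C's payoffs gives −15q + 8 = q + 2 ⇒ q = 3/8.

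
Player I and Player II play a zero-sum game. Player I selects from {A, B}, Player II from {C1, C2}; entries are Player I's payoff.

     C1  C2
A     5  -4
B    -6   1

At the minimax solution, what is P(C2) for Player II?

11/16

Row minima: A → -4, B → -6; maximin = -4.
Column maxima: C1 → 5, C2 → 1; minimax = 1.
-4 ≠ 1, so there is no saddle point; optimal play is mixed.
Let Player I play A with probability p. Expected payoff against C1: 5p + (-6)(1−p) = 11p − 6; against C2: (-4)p + 1(1−p) = −5p + 1.
Setting these equal: 11p − 6 = −5p + 1 ⇒ 16p = 7 ⇒ p = 7/16, and the value is (11)·(7/16) − 6 = -19/16.
For Player II: with q = P(C1), equating A's and B's payoffs gives 9q − 4 = −7q + 1 ⇒ q = 5/16.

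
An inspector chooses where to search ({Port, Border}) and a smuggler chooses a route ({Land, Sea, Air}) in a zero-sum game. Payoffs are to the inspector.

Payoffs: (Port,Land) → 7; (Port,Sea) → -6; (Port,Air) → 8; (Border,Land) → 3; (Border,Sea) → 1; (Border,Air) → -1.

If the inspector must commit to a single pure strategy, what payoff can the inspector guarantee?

Row minima: Port → -6, Border → -1.
The best of these is -1.

-1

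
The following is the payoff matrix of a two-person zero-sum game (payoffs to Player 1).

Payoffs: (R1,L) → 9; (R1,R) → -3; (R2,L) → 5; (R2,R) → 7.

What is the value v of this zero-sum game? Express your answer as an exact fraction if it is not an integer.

Row minima: R1 → -3, R2 → 5; maximin = 5.
Column maxima: L → 9, R → 7; minimax = 7.
5 ≠ 7, so there is no saddle point; optimal play is mixed.
Let Player 1 play R1 with probability p. Expected payoff against L: 9p + 5(1−p) = 4p + 5; against R: (-3)p + 7(1−p) = −10p + 7.
Setting these equal: 4p + 5 = −10p + 7 ⇒ 14p = 2 ⇒ p = 1/7, and the value is (4)·(1/7) + 5 = 39/7.
For Player 2: with q = P(L), equating R1's and R2's payoffs gives 12q − 3 = −2q + 7 ⇒ q = 5/7.

39/7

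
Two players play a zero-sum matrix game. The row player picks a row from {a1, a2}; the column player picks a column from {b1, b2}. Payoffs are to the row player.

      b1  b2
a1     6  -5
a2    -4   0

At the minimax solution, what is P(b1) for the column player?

1/3

Row minima: a1 → -5, a2 → -4; maximin = -4.
Column maxima: b1 → 6, b2 → 0; minimax = 0.
-4 ≠ 0, so there is no saddle point; optimal play is mixed.
Let the row player play a1 with probability p. Expected payoff against b1: 6p + (-4)(1−p) = 10p − 4; against b2: (-5)p + 0(1−p) = −5p.
Setting these equal: 10p − 4 = −5p ⇒ 15p = 4 ⇒ p = 4/15, and the value is (10)·(4/15) − 4 = -4/3.
For the column player: with q = P(b1), equating a1's and a2's payoffs gives 11q − 5 = −4q ⇒ q = 1/3.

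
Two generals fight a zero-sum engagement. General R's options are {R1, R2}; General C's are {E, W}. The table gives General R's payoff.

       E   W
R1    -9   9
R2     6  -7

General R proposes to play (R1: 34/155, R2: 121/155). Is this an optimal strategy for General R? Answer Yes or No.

Against E this mix gives (34/155)·(-9) + (121/155)·6 = 84/31.
Against W this mix gives (34/155)·9 + (121/155)·(-7) = -541/155.
General C will play W, holding General R to -541/155. Shifting weight toward the row that does better against W would raise this floor (the equalizing mix achieves -9/31 against both W and E), so the proposed strategy is not optimal.

No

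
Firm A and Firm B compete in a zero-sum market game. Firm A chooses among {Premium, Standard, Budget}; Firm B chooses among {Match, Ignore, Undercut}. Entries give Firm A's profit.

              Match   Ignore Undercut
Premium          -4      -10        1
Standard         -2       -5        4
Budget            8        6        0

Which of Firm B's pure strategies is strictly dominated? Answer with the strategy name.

Ignore holds Firm A's payoff strictly below Match in every row: -10 < -4, -5 < -2, 6 < 8.
So Match is strictly dominated for Firm B.

Match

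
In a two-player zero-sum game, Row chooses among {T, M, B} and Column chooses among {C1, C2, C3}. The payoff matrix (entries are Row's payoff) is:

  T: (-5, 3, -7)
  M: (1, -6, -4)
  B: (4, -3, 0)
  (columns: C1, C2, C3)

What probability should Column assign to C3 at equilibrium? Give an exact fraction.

Row minima: T → -7, M → -6, B → -3; maximin = -3.
Column maxima: C1 → 4, C2 → 3, C3 → 0; minimax = 0.
-3 ≠ 0, so there is no saddle point; optimal play is mixed.
M is strictly dominated by B, so Row never plays it.
C1 is strictly dominated by C3 (it gives Row strictly more in every row), so Column never plays it.
On the remaining 2×2 (T, B vs C2, C3):
Let Row play T with probability p. Expected payoff against C2: 3p + (-3)(1−p) = 6p − 3; against C3: (-7)p + 0(1−p) = −7p.
Setting these equal: 6p − 3 = −7p ⇒ 13p = 3 ⇒ p = 3/13, and the value is (6)·(3/13) − 3 = -21/13.
For Column: with q = P(C2), equating T's and B's payoffs gives 10q − 7 = −3q ⇒ q = 7/13.

6/13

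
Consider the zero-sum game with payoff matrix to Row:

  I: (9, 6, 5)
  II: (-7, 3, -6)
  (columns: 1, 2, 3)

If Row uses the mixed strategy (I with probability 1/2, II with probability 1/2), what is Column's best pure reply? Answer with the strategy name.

3

If Column plays 1, Row's expected payoff is (1/2)·9 + (1/2)·(-7) = 1.
If Column plays 2, Row's expected payoff is (1/2)·6 + (1/2)·3 = 9/2.
If Column plays 3, Row's expected payoff is (1/2)·5 + (1/2)·(-6) = -1/2.
Column minimizes Row's payoff; the smallest is -1/2, so the best response is 3.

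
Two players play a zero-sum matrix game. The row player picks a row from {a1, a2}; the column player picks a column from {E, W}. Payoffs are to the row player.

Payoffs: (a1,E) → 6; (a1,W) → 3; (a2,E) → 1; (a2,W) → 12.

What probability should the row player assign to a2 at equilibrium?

Row minima: a1 → 3, a2 → 1; maximin = 3.
Column maxima: E → 6, W → 12; minimax = 6.
3 ≠ 6, so there is no saddle point; optimal play is mixed.
Let the row player play a1 with probability p. Expected payoff against E: 6p + 1(1−p) = 5p + 1; against W: 3p + 12(1−p) = −9p + 12.
Setting these equal: 5p + 1 = −9p + 12 ⇒ 14p = 11 ⇒ p = 11/14, and the value is (5)·(11/14) + 1 = 69/14.
For the column player: with q = P(E), equating a1's and a2's payoffs gives 3q + 3 = −11q + 12 ⇒ q = 9/14.

3/14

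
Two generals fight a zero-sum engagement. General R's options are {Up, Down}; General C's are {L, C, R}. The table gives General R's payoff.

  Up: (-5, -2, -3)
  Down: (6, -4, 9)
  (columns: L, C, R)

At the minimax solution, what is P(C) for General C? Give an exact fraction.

Row minima: Up → -5, Down → -4; maximin = -4.
Column maxima: L → 6, C → -2, R → 9; minimax = -2.
-4 ≠ -2, so there is no saddle point; optimal play is mixed.
R is strictly dominated by L (it gives General R strictly more in every row), so General C never plays it.
On the remaining 2×2 (Up, Down vs L, C):
Let General R play Up with probability p. Expected payoff against L: (-5)p + 6(1−p) = −11p + 6; against C: (-2)p + (-4)(1−p) = 2p − 4.
Setting these equal: −11p + 6 = 2p − 4 ⇒ −13p = -10 ⇒ p = 10/13, and the value is (-11)·(10/13) + 6 = -32/13.
For General C: with q = P(L), equating Up's and Down's payoffs gives −3q − 2 = 10q − 4 ⇒ q = 2/13.

11/13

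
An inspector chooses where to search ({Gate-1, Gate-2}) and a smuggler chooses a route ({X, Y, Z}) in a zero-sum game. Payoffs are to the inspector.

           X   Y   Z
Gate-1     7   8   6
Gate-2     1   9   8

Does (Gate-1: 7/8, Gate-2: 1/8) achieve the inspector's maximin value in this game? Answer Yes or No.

Against X this mix gives (7/8)·7 + (1/8)·1 = 25/4.
Against Y this mix gives (7/8)·8 + (1/8)·9 = 65/8.
Against Z this mix gives (7/8)·6 + (1/8)·8 = 25/4.
All of the smuggler's active replies (X, Z) yield 25/4, and no column does worse for the inspector. The mix makes the smuggler indifferent and guarantees 25/4, so it is optimal.

Yes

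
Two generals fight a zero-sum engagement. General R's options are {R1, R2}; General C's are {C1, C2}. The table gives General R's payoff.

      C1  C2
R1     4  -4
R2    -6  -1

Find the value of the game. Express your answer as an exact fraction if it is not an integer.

Row minima: R1 → -4, R2 → -6; maximin = -4.
Column maxima: C1 → 4, C2 → -1; minimax = -1.
-4 ≠ -1, so there is no saddle point; optimal play is mixed.
Let General R play R1 with probability p. Expected payoff against C1: 4p + (-6)(1−p) = 10p − 6; against C2: (-4)p + (-1)(1−p) = −3p − 1.
Setting these equal: 10p − 6 = −3p − 1 ⇒ 13p = 5 ⇒ p = 5/13, and the value is (10)·(5/13) − 6 = -28/13.
For General C: with q = P(C1), equating R1's and R2's payoffs gives 8q − 4 = −5q − 1 ⇒ q = 3/13.

-28/13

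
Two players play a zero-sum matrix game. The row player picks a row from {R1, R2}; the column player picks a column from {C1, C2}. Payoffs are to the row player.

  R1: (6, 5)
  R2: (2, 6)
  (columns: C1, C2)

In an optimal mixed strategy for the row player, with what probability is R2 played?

1/5

Row minima: R1 → 5, R2 → 2; maximin = 5.
Column maxima: C1 → 6, C2 → 6; minimax = 6.
5 ≠ 6, so there is no saddle point; optimal play is mixed.
Let the row player play R1 with probability p. Expected payoff against C1: 6p + 2(1−p) = 4p + 2; against C2: 5p + 6(1−p) = −p + 6.
Setting these equal: 4p + 2 = −p + 6 ⇒ 5p = 4 ⇒ p = 4/5, and the value is (4)·(4/5) + 2 = 26/5.
For the column player: with q = P(C1), equating R1's and R2's payoffs gives q + 5 = −4q + 6 ⇒ q = 1/5.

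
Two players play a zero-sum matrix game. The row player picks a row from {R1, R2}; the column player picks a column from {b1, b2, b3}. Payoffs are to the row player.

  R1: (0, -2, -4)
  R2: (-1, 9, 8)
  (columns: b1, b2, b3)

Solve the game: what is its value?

Row minima: R1 → -4, R2 → -1; maximin = -1.
Column maxima: b1 → 0, b2 → 9, b3 → 8; minimax = 0.
-1 ≠ 0, so there is no saddle point; optimal play is mixed.
b2 is strictly dominated by b3 (it gives the row player strictly more in every row), so the column player never plays it.
On the remaining 2×2 (R1, R2 vs b1, b3):
Let the row player play R1 with probability p. Expected payoff against b1: 0p + (-1)(1−p) = p − 1; against b3: (-4)p + 8(1−p) = −12p + 8.
Setting these equal: p − 1 = −12p + 8 ⇒ 13p = 9 ⇒ p = 9/13, and the value is (1)·(9/13) − 1 = -4/13.
For the column player: with q = P(b1), equating R1's and R2's payoffs gives 4q − 4 = −9q + 8 ⇒ q = 12/13.

-4/13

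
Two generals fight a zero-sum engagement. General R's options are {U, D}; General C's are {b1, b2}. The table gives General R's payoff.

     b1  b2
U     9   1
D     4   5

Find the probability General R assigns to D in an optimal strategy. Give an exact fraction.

8/9

Row minima: U → 1, D → 4; maximin = 4.
Column maxima: b1 → 9, b2 → 5; minimax = 5.
4 ≠ 5, so there is no saddle point; optimal play is mixed.
Let General R play U with probability p. Expected payoff against b1: 9p + 4(1−p) = 5p + 4; against b2: 1p + 5(1−p) = −4p + 5.
Setting these equal: 5p + 4 = −4p + 5 ⇒ 9p = 1 ⇒ p = 1/9, and the value is (5)·(1/9) + 4 = 41/9.
For General C: with q = P(b1), equating U's and D's payoffs gives 8q + 1 = −q + 5 ⇒ q = 4/9.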